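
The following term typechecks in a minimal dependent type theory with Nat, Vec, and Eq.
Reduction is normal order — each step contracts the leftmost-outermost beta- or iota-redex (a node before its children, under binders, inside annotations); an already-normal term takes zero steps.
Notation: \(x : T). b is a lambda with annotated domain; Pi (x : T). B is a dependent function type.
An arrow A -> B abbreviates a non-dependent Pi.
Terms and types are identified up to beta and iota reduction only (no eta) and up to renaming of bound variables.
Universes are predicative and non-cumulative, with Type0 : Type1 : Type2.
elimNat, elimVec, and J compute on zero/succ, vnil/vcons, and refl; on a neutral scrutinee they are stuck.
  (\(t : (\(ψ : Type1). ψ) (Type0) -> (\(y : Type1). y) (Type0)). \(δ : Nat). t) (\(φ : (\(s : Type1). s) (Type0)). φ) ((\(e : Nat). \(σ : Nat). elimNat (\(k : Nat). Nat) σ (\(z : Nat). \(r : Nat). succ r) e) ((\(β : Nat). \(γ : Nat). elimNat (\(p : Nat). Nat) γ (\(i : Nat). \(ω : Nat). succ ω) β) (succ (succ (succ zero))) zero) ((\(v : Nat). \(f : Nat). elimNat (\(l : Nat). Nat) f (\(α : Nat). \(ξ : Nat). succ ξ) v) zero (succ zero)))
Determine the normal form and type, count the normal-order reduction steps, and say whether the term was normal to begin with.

resulting normal form:
  \(t : Type0). t
the term's type:
  Type0 -> Type0
normal-order step count: 3
started in normal form: no
first redex: a beta-redex


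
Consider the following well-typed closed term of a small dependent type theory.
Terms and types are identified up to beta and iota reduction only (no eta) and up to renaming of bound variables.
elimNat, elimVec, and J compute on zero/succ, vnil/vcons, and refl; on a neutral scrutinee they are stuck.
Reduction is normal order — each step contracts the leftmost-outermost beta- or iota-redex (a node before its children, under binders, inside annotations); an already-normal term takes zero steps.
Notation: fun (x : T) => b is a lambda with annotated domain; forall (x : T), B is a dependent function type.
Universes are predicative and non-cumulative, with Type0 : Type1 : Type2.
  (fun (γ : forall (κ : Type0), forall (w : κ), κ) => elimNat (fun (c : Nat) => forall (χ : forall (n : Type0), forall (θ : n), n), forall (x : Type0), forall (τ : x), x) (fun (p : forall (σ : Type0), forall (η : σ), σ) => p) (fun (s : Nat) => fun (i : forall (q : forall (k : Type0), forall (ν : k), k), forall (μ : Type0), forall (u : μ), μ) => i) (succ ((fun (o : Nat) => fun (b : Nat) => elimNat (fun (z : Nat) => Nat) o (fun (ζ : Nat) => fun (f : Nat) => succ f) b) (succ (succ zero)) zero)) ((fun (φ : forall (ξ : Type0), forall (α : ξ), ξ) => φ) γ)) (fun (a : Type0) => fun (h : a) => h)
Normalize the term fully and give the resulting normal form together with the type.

normal form:
  fun (γ : Type0) => fun (κ : γ) => κ
the term's type:
  forall (γ : Type0), forall (κ : γ), γ


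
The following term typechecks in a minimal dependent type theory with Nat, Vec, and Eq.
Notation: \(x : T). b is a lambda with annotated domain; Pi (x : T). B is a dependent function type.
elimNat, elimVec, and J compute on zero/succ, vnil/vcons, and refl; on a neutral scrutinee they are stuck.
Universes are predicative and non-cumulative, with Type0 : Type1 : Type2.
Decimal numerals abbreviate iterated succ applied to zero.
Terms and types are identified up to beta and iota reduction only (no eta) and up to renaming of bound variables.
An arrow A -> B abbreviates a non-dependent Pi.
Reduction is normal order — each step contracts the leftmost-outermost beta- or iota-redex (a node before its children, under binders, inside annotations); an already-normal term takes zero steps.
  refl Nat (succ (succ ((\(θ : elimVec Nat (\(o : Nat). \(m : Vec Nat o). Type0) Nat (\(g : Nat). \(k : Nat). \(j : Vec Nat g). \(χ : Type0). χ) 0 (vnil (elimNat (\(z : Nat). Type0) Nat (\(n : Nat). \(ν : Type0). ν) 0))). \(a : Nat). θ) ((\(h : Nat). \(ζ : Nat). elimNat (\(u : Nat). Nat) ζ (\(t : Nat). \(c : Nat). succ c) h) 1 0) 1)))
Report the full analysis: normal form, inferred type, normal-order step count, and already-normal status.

resulting normal form:
  refl Nat 3
type:
  Eq Nat 3 3
normal-order step count: 8
started in normal form: no
first contracted redex: a beta-redex


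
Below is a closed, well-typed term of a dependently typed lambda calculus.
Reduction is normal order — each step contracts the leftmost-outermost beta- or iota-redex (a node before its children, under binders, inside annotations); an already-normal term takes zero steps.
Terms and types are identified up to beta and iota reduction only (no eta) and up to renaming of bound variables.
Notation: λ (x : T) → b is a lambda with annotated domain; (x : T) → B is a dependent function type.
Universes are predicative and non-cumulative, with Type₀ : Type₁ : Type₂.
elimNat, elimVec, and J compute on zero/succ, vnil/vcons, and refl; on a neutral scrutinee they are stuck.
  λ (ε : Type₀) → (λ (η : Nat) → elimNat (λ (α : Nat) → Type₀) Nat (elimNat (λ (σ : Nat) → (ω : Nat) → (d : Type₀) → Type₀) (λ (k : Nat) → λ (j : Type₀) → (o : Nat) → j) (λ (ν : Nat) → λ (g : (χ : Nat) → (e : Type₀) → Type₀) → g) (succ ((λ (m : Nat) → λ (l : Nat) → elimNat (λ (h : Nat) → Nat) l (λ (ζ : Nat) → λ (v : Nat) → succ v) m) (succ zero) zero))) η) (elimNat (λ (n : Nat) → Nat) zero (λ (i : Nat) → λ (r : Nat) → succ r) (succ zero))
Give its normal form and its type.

resulting normal form:
  λ (ε : Type₀) → (η : Nat) → Nat
type:
  (ε : Type₀) → Type₀
observation: contracting a beta-redex first, the term normalizes in 22 steps.


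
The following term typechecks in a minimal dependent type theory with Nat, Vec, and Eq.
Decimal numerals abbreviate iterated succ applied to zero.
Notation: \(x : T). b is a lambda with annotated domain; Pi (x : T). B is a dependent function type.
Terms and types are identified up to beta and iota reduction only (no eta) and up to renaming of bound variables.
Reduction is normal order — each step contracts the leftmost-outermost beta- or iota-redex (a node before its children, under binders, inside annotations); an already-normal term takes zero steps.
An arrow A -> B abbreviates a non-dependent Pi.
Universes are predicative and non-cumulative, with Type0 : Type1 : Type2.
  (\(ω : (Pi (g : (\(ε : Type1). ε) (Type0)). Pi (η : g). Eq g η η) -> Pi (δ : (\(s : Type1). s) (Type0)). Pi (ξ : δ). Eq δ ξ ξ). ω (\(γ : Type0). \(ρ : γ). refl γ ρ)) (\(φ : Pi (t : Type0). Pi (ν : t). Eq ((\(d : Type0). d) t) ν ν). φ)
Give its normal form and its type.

reduced normal form:
  \(ω : Type0). \(g : ω). refl ω g
the term's type:
  Pi (ω : Type0). Pi (g : ω). Eq ω g g
observation: the term reaches its normal form after 2 normal-order steps.


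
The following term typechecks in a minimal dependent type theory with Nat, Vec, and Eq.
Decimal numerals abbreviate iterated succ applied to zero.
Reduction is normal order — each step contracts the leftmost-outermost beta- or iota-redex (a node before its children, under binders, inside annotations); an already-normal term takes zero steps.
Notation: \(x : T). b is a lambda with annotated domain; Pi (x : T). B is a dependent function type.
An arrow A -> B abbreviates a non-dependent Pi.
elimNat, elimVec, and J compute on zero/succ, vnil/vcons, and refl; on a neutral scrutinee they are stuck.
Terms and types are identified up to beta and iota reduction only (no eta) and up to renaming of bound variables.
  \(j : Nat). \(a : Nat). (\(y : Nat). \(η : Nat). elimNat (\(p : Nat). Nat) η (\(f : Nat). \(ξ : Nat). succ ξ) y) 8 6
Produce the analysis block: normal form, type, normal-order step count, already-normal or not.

normal form:
  \(j : Nat). \(a : Nat). 14
the term's type:
  Nat -> Nat -> Nat
normal-order step count: 27
started in normal form: no
first redex: a beta-redex


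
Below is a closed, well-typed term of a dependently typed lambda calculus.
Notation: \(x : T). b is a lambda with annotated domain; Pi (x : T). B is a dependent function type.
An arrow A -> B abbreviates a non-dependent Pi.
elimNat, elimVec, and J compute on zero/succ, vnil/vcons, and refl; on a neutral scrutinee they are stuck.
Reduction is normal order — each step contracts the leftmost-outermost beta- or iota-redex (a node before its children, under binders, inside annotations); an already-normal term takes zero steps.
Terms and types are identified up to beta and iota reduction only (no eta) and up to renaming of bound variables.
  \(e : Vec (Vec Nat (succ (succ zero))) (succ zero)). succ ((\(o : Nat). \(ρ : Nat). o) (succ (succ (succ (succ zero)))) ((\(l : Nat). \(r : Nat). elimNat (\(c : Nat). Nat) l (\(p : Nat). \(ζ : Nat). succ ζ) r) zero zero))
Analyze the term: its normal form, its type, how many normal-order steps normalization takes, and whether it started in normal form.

resulting normal form:
  \(e : Vec (Vec Nat (succ (succ zero))) (succ zero)). succ (succ (succ (succ (succ zero))))
the term's type:
  Vec (Vec Nat (succ (succ zero))) (succ zero) -> Nat
reduction steps (normal order): 2
term was already normal: no
first contracted redex: a beta-redex


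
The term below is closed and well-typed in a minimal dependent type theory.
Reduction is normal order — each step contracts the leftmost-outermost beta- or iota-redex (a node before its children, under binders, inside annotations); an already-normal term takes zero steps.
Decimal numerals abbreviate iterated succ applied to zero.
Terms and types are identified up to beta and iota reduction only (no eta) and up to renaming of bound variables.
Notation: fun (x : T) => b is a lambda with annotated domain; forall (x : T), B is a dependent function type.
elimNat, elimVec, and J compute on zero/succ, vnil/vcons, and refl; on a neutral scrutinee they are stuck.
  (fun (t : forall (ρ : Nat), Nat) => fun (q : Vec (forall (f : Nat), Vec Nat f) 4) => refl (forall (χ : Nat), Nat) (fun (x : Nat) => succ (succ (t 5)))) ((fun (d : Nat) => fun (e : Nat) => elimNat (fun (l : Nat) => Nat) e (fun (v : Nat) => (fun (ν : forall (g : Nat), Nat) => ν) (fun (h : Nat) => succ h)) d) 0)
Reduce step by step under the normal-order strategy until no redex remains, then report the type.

normal-order reduction:
  (fun (t : forall (ρ : Nat), Nat) => fun (q : Vec (forall (f : Nat), Vec Nat f) 4) => refl (forall (χ : Nat), Nat) (fun (x : Nat) => succ (succ (t 5)))) ((fun (d : Nat) => fun (e : Nat) => elimNat (fun (l : Nat) => Nat) e (fun (v : Nat) => (fun (ν : forall (g : Nat), Nat) => ν) (fun (h : Nat) => succ h)) d) 0)
  ~> fun (t : Vec (forall (ρ : Nat), Vec Nat ρ) 4) => refl (forall (q : Nat), Nat) (fun (f : Nat) => succ (succ ((fun (χ : Nat) => fun (x : Nat) => elimNat (fun (d : Nat) => Nat) x (fun (e : Nat) => (fun (l : forall (v : Nat), Nat) => l) (fun (ν : Nat) => succ ν)) χ) 0 5)))
  ~> fun (t : Vec (forall (ρ : Nat), Vec Nat ρ) 4) => refl (forall (q : Nat), Nat) (fun (f : Nat) => succ (succ ((fun (χ : Nat) => elimNat (fun (x : Nat) => Nat) χ (fun (d : Nat) => (fun (e : forall (l : Nat), Nat) => e) (fun (v : Nat) => succ v)) 0) 5)))
  ~> fun (t : Vec (forall (ρ : Nat), Vec Nat ρ) 4) => refl (forall (q : Nat), Nat) (fun (f : Nat) => succ (succ (elimNat (fun (χ : Nat) => Nat) 5 (fun (x : Nat) => (fun (d : forall (e : Nat), Nat) => d) (fun (l : Nat) => succ l)) 0)))
  ~> fun (t : Vec (forall (ρ : Nat), Vec Nat ρ) 4) => refl (forall (q : Nat), Nat) (fun (f : Nat) => 7)
inferred type:
  forall (t : Vec (forall (ρ : Nat), Vec Nat ρ) 4), Eq (forall (q : Nat), Nat) (fun (f : Nat) => 7) (fun (χ : Nat) => 7)


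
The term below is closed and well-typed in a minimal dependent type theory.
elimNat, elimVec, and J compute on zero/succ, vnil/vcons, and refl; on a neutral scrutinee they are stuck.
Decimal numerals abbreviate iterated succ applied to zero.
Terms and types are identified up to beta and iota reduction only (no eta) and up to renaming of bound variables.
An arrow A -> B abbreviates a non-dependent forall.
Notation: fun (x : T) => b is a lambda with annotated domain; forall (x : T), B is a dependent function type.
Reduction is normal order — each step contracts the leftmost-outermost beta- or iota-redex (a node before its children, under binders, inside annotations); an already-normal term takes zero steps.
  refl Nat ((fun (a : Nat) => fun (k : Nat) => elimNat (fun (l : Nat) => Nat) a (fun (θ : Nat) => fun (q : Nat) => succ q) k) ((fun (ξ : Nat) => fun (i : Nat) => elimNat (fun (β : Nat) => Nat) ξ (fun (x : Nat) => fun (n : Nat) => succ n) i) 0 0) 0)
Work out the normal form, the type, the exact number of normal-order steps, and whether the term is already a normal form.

normal form:
  refl Nat 0
inferred type:
  Eq Nat 0 0
steps to reach normal form (normal order): 6
already normal: no
first redex: a beta-redex


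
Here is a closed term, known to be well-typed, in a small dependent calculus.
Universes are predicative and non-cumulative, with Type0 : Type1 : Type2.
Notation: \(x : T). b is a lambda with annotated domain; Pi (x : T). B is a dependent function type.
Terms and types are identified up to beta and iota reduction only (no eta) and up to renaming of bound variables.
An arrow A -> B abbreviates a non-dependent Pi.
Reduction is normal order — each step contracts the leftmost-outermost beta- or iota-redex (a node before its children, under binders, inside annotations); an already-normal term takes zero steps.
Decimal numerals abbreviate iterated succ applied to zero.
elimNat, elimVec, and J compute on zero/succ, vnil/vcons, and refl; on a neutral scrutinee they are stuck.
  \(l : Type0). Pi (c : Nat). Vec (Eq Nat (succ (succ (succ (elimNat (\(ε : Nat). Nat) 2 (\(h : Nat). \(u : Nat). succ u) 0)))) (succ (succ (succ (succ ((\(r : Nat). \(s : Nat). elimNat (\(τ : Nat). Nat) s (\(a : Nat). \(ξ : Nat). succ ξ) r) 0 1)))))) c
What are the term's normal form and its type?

normal form:
  \(l : Type0). Pi (c : Nat). Vec (Eq Nat 5 5) c
type:
  Type0 -> Type0
observation: 4 normal-order steps separate the term from its normal form.


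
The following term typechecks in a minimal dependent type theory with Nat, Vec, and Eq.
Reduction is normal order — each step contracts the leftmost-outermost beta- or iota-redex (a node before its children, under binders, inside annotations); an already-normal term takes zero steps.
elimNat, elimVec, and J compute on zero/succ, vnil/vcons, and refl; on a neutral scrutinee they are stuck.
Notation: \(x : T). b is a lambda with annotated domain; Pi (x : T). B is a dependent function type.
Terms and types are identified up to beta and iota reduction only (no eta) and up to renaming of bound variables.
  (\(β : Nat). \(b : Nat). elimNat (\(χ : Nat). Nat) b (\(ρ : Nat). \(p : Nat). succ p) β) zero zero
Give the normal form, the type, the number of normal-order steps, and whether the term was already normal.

normal form:
  zero
inferred type:
  Nat
normal-order step count: 3
already normal: no
first contracted redex: a beta-redex


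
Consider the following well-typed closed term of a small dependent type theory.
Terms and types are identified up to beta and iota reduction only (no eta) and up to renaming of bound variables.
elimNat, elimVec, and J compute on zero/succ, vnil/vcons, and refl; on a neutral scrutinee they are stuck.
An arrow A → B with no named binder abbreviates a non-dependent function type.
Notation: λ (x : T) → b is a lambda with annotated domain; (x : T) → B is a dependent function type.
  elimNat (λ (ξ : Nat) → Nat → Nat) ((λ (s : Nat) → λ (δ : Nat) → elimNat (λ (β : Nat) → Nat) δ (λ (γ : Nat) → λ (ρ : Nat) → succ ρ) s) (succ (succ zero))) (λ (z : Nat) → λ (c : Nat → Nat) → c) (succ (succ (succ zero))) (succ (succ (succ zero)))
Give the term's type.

type:
  Nat


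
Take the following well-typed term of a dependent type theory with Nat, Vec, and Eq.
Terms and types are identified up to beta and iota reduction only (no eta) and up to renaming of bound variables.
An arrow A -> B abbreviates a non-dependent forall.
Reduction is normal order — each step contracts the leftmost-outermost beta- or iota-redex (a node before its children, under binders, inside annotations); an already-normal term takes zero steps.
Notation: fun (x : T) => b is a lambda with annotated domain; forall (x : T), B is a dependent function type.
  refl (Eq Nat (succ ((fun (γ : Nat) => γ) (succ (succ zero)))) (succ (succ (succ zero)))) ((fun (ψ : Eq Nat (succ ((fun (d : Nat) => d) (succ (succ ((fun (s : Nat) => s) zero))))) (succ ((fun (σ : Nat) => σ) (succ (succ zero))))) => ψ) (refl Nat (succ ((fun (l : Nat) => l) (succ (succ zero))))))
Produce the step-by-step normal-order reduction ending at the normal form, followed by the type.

normal-order reduction sequence:
  refl (Eq Nat (succ ((fun (γ : Nat) => γ) (succ (succ zero)))) (succ (succ (succ zero)))) ((fun (ψ : Eq Nat (succ ((fun (d : Nat) => d) (succ (succ ((fun (s : Nat) => s) zero))))) (succ ((fun (σ : Nat) => σ) (succ (succ zero))))) => ψ) (refl Nat (succ ((fun (l : Nat) => l) (succ (succ zero))))))
  ~> refl (Eq Nat (succ (succ (succ zero))) (succ (succ (succ zero)))) ((fun (γ : Eq Nat (succ ((fun (ψ : Nat) => ψ) (succ (succ ((fun (d : Nat) => d) zero))))) (succ ((fun (s : Nat) => s) (succ (succ zero))))) => γ) (refl Nat (succ ((fun (σ : Nat) => σ) (succ (succ zero))))))
  ~> refl (Eq Nat (succ (succ (succ zero))) (succ (succ (succ zero)))) (refl Nat (succ ((fun (γ : Nat) => γ) (succ (succ zero)))))
  ~> refl (Eq Nat (succ (succ (succ zero))) (succ (succ (succ zero)))) (refl Nat (succ (succ (succ zero))))
the term's type:
  Eq (Eq Nat (succ (succ (succ zero))) (succ (succ (succ zero)))) (refl Nat (succ (succ (succ zero)))) (refl Nat (succ (succ (succ zero))))


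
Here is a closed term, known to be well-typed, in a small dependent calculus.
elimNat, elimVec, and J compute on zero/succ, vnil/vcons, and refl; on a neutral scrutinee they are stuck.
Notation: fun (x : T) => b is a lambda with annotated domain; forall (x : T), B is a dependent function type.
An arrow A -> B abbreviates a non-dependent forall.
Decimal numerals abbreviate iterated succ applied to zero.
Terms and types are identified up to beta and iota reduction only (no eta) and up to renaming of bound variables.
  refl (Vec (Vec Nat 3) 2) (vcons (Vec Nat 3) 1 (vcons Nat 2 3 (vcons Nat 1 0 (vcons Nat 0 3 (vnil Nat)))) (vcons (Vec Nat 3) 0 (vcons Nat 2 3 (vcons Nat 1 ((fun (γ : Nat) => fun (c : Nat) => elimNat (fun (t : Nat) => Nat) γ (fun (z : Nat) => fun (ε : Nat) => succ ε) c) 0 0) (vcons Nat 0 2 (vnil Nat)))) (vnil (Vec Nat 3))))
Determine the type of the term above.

the term's type:
  Eq (Vec (Vec Nat 3) 2) (vcons (Vec Nat 3) 1 (vcons Nat 2 3 (vcons Nat 1 0 (vcons Nat 0 3 (vnil Nat)))) (vcons (Vec Nat 3) 0 (vcons Nat 2 3 (vcons Nat 1 0 (vcons Nat 0 2 (vnil Nat)))) (vnil (Vec Nat 3)))) (vcons (Vec Nat 3) 1 (vcons Nat 2 3 (vcons Nat 1 0 (vcons Nat 0 3 (vnil Nat)))) (vcons (Vec Nat 3) 0 (vcons Nat 2 3 (vcons Nat 1 0 (vcons Nat 0 2 (vnil Nat)))) (vnil (Vec Nat 3))))


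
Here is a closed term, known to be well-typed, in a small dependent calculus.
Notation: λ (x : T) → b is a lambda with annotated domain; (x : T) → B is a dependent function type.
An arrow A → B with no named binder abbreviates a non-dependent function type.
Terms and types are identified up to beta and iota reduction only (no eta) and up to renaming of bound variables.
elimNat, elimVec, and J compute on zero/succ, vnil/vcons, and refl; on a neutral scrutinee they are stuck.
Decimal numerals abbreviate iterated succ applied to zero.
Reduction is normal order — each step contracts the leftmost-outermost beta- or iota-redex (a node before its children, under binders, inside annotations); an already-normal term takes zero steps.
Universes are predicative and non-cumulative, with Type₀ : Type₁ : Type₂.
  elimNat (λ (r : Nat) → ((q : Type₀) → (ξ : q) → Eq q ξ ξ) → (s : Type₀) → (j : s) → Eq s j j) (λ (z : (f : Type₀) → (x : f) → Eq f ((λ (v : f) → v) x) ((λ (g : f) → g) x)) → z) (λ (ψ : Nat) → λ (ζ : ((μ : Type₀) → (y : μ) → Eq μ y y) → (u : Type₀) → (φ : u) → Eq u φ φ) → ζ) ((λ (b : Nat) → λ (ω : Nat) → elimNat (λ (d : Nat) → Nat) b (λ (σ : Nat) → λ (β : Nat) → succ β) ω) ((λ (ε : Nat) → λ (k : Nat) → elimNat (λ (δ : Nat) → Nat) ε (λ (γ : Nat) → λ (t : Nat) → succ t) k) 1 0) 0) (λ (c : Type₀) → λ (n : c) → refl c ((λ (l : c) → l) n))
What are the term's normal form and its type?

normal form:
  λ (r : Type₀) → λ (q : r) → refl r q
the term's type:
  (r : Type₀) → (q : r) → Eq r q q
observation: reduction starts at a beta-redex, and 14 normal-order steps reach the normal form.


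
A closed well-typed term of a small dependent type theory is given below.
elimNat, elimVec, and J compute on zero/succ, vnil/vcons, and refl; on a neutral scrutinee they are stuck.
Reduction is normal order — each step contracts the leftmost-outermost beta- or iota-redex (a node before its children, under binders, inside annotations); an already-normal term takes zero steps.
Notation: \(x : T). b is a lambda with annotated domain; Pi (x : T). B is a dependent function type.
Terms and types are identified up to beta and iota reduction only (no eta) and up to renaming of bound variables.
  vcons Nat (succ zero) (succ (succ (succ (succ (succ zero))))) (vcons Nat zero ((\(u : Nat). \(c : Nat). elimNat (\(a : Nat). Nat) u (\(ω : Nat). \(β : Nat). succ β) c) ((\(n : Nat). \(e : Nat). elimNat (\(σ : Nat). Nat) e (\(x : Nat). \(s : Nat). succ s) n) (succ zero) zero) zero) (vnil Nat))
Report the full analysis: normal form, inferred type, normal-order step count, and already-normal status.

resulting normal form:
  vcons Nat (succ zero) (succ (succ (succ (succ (succ zero))))) (vcons Nat zero (succ zero) (vnil Nat))
the term's type:
  Vec Nat (succ (succ zero))
steps to reach normal form (normal order): 9
started in normal form: no
first contracted redex: a beta-redex


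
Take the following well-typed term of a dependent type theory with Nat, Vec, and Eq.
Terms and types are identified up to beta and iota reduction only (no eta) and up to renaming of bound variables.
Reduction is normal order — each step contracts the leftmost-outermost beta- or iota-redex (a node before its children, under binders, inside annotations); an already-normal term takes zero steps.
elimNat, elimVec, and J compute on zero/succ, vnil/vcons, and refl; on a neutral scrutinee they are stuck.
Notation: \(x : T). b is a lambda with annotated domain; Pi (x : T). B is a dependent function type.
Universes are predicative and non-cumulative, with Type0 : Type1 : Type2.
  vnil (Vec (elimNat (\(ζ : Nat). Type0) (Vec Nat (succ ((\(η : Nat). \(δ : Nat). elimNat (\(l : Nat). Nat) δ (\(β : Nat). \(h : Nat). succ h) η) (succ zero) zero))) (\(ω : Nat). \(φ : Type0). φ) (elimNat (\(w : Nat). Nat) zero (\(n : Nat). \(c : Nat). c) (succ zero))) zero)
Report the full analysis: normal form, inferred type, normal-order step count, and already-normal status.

reduced normal form:
  vnil (Vec (Vec Nat (succ (succ zero))) zero)
type:
  Vec (Vec (Vec Nat (succ (succ zero))) zero) zero
reduction steps (normal order): 11
term was already normal: no
first redex: a beta-redex


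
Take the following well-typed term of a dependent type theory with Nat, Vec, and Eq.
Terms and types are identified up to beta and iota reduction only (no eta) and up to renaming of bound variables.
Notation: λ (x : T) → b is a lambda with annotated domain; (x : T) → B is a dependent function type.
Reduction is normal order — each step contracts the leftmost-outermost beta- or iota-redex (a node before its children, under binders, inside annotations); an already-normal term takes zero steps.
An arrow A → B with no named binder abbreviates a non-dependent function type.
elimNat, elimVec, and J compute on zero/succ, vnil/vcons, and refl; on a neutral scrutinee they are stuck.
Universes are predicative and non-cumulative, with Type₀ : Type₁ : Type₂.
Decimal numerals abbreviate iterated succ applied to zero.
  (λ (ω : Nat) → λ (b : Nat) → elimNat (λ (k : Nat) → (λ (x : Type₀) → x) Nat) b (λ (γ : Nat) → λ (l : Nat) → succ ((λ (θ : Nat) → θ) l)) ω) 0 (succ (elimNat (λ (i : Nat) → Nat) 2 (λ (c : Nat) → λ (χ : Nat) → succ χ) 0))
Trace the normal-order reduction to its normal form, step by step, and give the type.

normal-order reduction:
  (λ (ω : Nat) → λ (b : Nat) → elimNat (λ (k : Nat) → (λ (x : Type₀) → x) Nat) b (λ (γ : Nat) → λ (l : Nat) → succ ((λ (θ : Nat) → θ) l)) ω) 0 (succ (elimNat (λ (i : Nat) → Nat) 2 (λ (c : Nat) → λ (χ : Nat) → succ χ) 0))
  ~> (λ (ω : Nat) → elimNat (λ (b : Nat) → (λ (k : Type₀) → k) Nat) ω (λ (x : Nat) → λ (γ : Nat) → succ ((λ (l : Nat) → l) γ)) 0) (succ (elimNat (λ (θ : Nat) → Nat) 2 (λ (i : Nat) → λ (c : Nat) → succ c) 0))
  ~> elimNat (λ (ω : Nat) → (λ (b : Type₀) → b) Nat) (succ (elimNat (λ (k : Nat) → Nat) 2 (λ (x : Nat) → λ (γ : Nat) → succ γ) 0)) (λ (l : Nat) → λ (θ : Nat) → succ ((λ (i : Nat) → i) θ)) 0
  ~> succ (elimNat (λ (ω : Nat) → Nat) 2 (λ (b : Nat) → λ (k : Nat) → succ k) 0)
  ~> 3
type:
  Nat


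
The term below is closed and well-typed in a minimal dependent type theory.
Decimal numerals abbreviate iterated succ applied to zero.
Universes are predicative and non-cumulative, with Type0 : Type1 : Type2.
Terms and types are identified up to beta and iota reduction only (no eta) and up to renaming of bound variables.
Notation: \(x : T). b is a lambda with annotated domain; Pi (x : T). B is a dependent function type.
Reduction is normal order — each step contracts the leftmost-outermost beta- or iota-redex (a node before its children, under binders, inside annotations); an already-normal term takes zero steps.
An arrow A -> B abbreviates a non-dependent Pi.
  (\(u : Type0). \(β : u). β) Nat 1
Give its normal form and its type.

resulting normal form:
  1
inferred type:
  Nat
observation: 2 normal-order steps separate the term from its normal form.


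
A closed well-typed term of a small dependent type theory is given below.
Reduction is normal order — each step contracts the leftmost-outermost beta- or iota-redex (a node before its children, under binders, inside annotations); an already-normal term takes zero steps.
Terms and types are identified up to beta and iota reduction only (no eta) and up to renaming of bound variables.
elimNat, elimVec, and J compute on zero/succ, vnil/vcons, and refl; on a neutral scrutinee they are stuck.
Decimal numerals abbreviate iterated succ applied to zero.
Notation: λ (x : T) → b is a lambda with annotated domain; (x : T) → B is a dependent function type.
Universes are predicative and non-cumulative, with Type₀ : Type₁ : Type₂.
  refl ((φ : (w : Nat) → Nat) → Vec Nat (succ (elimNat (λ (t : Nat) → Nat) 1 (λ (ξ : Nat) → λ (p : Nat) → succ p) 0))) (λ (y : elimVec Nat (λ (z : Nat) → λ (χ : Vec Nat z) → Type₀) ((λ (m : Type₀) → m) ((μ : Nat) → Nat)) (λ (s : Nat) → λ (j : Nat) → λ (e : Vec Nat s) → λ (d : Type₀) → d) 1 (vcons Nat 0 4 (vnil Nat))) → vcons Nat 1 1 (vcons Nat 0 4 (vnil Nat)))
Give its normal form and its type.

resulting normal form:
  refl ((φ : (w : Nat) → Nat) → Vec Nat 2) (λ (t : (ξ : Nat) → Nat) → vcons Nat 1 1 (vcons Nat 0 4 (vnil Nat)))
the term's type:
  Eq ((φ : (w : Nat) → Nat) → Vec Nat 2) (λ (t : (ξ : Nat) → Nat) → vcons Nat 1 1 (vcons Nat 0 4 (vnil Nat))) (λ (p : (y : Nat) → Nat) → vcons Nat 1 1 (vcons Nat 0 4 (vnil Nat)))
observation: 8 normal-order steps normalize the term, beginning with an elimNat iota-redex.


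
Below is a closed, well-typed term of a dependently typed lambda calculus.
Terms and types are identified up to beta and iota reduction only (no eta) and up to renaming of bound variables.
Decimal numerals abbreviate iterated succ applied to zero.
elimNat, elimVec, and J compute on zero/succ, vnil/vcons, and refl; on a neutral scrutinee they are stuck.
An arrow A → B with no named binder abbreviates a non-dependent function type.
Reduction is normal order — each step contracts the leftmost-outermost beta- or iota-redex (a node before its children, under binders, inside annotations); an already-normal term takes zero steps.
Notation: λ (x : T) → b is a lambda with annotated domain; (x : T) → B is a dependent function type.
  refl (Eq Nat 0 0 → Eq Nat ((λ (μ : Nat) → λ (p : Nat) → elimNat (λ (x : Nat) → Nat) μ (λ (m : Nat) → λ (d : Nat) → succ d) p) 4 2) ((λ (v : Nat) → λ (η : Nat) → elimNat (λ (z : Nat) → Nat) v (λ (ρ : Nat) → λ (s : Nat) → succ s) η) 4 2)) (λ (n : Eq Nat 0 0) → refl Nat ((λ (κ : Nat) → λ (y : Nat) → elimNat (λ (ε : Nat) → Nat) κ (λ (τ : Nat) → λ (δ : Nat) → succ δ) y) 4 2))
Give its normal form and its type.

reduced normal form:
  refl (Eq Nat 0 0 → Eq Nat 6 6) (λ (μ : Eq Nat 0 0) → refl Nat 6)
inferred type:
  Eq (Eq Nat 0 0 → Eq Nat 6 6) (λ (μ : Eq Nat 0 0) → refl Nat 6) (λ (p : Eq Nat 0 0) → refl Nat 6)
observation: the term reaches its normal form after 27 normal-order steps.


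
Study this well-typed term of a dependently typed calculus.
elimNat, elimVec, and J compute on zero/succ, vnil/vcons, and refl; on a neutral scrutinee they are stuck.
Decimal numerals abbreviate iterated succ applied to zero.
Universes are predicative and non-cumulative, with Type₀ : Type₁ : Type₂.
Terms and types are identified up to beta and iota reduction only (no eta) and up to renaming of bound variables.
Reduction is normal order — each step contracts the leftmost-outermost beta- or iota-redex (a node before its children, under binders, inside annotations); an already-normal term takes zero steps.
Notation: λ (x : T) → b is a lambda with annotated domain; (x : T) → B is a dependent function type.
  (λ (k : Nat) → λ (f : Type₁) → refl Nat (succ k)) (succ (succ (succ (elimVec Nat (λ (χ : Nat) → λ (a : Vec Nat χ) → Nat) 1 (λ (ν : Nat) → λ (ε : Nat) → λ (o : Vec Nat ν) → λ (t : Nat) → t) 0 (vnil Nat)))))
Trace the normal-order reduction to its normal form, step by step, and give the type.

normal-order reduction:
  (λ (k : Nat) → λ (f : Type₁) → refl Nat (succ k)) (succ (succ (succ (elimVec Nat (λ (χ : Nat) → λ (a : Vec Nat χ) → Nat) 1 (λ (ν : Nat) → λ (ε : Nat) → λ (o : Vec Nat ν) → λ (t : Nat) → t) 0 (vnil Nat)))))
  ~> λ (k : Type₁) → refl Nat (succ (succ (succ (succ (elimVec Nat (λ (f : Nat) → λ (χ : Vec Nat f) → Nat) 1 (λ (a : Nat) → λ (ν : Nat) → λ (ε : Vec Nat a) → λ (o : Nat) → o) 0 (vnil Nat))))))
  ~> λ (k : Type₁) → refl Nat 5
type:
  (k : Type₁) → Eq Nat 5 5


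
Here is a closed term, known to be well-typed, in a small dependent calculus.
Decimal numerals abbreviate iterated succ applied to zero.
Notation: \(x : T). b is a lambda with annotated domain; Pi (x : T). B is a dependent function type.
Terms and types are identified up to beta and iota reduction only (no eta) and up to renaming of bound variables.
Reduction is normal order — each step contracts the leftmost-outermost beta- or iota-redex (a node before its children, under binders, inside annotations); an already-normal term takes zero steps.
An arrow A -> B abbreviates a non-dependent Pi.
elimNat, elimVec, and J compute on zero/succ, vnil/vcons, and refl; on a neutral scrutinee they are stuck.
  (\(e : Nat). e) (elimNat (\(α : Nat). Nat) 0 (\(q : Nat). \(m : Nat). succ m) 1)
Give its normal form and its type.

reduced normal form:
  1
type:
  Nat
observation: the first redex contracted is a beta-redex; the normal form is reached in 5 normal-order steps.


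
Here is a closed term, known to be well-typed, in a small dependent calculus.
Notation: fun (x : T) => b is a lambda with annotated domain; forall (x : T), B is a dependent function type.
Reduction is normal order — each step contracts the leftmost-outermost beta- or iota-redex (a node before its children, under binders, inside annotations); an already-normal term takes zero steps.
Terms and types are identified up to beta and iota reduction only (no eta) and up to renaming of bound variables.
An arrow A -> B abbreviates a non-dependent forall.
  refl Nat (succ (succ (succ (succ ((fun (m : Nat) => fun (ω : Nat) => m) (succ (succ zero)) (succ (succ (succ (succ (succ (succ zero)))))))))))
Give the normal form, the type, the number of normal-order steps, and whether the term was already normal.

resulting normal form:
  refl Nat (succ (succ (succ (succ (succ (succ zero))))))
inferred type:
  Eq Nat (succ (succ (succ (succ (succ (succ zero)))))) (succ (succ (succ (succ (succ (succ zero))))))
steps to reach normal form (normal order): 2
term was already normal: no
first redex: a beta-redex


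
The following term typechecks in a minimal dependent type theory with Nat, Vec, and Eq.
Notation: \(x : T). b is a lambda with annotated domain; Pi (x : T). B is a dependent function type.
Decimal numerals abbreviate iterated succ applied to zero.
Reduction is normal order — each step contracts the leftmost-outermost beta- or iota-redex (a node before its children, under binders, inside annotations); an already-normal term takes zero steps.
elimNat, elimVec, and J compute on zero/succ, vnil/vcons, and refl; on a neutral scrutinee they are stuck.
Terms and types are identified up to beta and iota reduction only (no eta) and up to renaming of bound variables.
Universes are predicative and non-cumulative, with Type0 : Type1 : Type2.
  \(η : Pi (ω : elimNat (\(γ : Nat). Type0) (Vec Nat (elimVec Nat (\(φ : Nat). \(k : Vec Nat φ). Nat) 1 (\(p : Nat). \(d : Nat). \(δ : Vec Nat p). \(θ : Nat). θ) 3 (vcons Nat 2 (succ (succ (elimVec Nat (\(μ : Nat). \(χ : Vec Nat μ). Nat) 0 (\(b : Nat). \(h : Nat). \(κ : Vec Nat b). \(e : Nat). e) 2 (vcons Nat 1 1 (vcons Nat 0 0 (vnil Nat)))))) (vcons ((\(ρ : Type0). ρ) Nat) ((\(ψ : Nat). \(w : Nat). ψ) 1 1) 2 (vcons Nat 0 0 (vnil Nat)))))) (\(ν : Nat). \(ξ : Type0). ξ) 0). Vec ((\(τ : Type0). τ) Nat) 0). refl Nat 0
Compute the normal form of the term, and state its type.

resulting normal form:
  \(η : Pi (ω : Vec Nat 1). Vec Nat 0). refl Nat 0
the term's type:
  Pi (η : Pi (ω : Vec Nat 1). Vec Nat 0). Eq Nat 0 0
observation: 18 normal-order steps normalize the term, beginning with an elimNat iota-redex.


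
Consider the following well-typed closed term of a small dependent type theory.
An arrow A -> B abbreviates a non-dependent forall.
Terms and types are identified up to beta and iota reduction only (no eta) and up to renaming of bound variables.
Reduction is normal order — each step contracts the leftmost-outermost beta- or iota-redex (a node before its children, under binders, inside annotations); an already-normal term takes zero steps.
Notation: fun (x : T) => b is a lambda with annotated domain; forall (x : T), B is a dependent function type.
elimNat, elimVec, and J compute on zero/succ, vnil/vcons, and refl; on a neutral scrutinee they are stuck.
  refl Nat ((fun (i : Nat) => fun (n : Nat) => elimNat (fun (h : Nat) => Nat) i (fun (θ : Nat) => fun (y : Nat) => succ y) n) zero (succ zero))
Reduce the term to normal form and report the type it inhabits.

reduced normal form:
  refl Nat (succ zero)
inferred type:
  Eq Nat (succ zero) (succ zero)


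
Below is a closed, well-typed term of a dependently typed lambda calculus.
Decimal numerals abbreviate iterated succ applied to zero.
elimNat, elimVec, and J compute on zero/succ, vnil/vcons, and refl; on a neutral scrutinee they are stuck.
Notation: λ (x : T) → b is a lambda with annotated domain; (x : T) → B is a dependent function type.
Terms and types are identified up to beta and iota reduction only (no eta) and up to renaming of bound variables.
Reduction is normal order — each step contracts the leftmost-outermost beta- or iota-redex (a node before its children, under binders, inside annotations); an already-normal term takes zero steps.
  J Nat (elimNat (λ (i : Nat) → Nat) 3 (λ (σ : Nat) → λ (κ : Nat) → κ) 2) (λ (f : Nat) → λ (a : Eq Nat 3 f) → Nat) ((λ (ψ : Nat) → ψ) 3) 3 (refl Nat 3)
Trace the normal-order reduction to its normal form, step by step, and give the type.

normal-order reduction sequence:
  J Nat (elimNat (λ (i : Nat) → Nat) 3 (λ (σ : Nat) → λ (κ : Nat) → κ) 2) (λ (f : Nat) → λ (a : Eq Nat 3 f) → Nat) ((λ (ψ : Nat) → ψ) 3) 3 (refl Nat 3)
  ~> (λ (i : Nat) → i) 3
  ~> 3
the term's type:
  Nat


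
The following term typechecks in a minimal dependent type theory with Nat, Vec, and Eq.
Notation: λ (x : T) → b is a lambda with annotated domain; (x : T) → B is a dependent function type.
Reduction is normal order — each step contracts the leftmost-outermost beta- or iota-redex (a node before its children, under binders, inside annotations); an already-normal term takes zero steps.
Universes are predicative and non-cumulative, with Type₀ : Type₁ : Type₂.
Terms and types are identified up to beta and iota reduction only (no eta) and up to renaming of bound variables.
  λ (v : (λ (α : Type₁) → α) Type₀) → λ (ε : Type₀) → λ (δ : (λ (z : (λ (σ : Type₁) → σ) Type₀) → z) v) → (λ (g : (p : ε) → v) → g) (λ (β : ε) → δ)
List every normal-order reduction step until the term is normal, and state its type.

normal-order reduction sequence:
  λ (v : (λ (α : Type₁) → α) Type₀) → λ (ε : Type₀) → λ (δ : (λ (z : (λ (σ : Type₁) → σ) Type₀) → z) v) → (λ (g : (p : ε) → v) → g) (λ (β : ε) → δ)
  ~> λ (v : Type₀) → λ (α : Type₀) → λ (ε : (λ (δ : (λ (z : Type₁) → z) Type₀) → δ) v) → (λ (σ : (g : α) → v) → σ) (λ (p : α) → ε)
  ~> λ (v : Type₀) → λ (α : Type₀) → λ (ε : v) → (λ (δ : (z : α) → v) → δ) (λ (σ : α) → ε)
  ~> λ (v : Type₀) → λ (α : Type₀) → λ (ε : v) → λ (δ : α) → ε
the term's type:
  (v : Type₀) → (α : Type₀) → (ε : v) → (δ : α) → v


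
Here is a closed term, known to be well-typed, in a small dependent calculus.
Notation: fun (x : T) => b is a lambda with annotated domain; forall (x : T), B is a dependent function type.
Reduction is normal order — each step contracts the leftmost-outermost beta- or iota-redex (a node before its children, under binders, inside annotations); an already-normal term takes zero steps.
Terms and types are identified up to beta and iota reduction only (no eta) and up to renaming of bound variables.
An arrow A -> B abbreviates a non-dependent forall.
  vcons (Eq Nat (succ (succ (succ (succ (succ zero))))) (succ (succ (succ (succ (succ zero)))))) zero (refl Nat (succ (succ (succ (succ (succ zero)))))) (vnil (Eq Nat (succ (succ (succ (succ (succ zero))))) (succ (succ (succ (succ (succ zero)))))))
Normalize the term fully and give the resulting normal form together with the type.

reduced normal form:
  vcons (Eq Nat (succ (succ (succ (succ (succ zero))))) (succ (succ (succ (succ (succ zero)))))) zero (refl Nat (succ (succ (succ (succ (succ zero)))))) (vnil (Eq Nat (succ (succ (succ (succ (succ zero))))) (succ (succ (succ (succ (succ zero)))))))
inferred type:
  Vec (Eq Nat (succ (succ (succ (succ (succ zero))))) (succ (succ (succ (succ (succ zero)))))) (succ zero)


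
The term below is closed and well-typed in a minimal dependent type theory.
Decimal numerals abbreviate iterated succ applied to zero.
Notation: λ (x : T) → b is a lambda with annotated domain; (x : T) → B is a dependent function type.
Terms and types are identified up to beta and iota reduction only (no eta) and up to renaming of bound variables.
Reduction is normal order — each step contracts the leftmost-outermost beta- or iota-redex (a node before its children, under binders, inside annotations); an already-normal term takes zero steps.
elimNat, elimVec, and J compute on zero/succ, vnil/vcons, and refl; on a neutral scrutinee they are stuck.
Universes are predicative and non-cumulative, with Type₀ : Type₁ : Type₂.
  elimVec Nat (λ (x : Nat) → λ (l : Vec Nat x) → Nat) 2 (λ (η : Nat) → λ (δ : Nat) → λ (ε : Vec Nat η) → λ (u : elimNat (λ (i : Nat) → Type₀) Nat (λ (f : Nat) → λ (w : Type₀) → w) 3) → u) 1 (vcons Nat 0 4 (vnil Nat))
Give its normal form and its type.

reduced normal form:
  2
type:
  Nat
observation: contracting an elimVec iota-redex first, the term normalizes in 6 steps.
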